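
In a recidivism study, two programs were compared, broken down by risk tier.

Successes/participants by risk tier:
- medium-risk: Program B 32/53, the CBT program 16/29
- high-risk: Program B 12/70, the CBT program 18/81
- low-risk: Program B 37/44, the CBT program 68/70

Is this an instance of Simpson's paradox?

Medium-risk: Program B 32/53 = 60.4%, the CBT program 16/29 = 55.2% → Program B
High-risk: Program B 12/70 = 17.1%, the CBT program 18/81 = 22.2% → the CBT program
Low-risk: Program B 37/44 = 84.1%, the CBT program 68/70 = 97.1% → the CBT program
Overall: Program B 81/167 = 48.5%, the CBT program 102/180 = 56.7% → the CBT program
Neither sweeps: Program B wins 1 of 3 groups, the CBT program wins 2. The CBT program wins overall but not every group — no Simpson reversal.

No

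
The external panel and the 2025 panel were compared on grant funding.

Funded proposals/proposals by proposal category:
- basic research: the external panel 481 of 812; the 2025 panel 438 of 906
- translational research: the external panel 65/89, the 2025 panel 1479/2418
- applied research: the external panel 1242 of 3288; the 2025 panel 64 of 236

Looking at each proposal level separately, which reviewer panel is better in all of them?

the external panel

Basic research: the external panel 481/812 = 59.2%, the 2025 panel 438/906 = 48.3% → the external panel
Translational research: the external panel 65/89 = 73.0%, the 2025 panel 1479/2418 = 61.2% → the external panel
Applied research: the external panel 1242/3288 = 37.8%, the 2025 panel 64/236 = 27.1% → the external panel
The external panel has the higher rate in all 3 groups.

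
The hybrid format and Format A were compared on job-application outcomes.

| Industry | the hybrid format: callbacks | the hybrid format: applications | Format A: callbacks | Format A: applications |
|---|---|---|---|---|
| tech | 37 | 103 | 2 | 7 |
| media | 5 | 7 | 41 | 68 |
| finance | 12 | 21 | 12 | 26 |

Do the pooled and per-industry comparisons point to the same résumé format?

No

Tech: the hybrid format 37/103 = 35.9%, Format A 2/7 = 28.6% → the hybrid format
Media: the hybrid format 5/7 = 71.4%, Format A 41/68 = 60.3% → the hybrid format
Finance: the hybrid format 12/21 = 57.1%, Format A 12/26 = 46.2% → the hybrid format
Overall: the hybrid format 54/131 = 41.2%, Format A 55/101 = 54.5% → Format A
The hybrid format wins each industry group but Format A wins overall — the comparison reverses. The hybrid format's applications skew toward tech, which has a lower base rate.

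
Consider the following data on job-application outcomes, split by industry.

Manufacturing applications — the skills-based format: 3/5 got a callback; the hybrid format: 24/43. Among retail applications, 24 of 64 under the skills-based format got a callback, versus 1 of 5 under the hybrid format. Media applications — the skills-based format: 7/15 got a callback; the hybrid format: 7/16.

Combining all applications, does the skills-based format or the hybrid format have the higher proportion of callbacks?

the hybrid format

Manufacturing: the skills-based format 3/5 = 60.0%, the hybrid format 24/43 = 55.8% → the skills-based format
Retail: the skills-based format 24/64 = 37.5%, the hybrid format 1/5 = 20.0% → the skills-based format
Media: the skills-based format 7/15 = 46.7%, the hybrid format 7/16 = 43.8% → the skills-based format
Overall: the skills-based format 34/84 = 40.5%, the hybrid format 32/64 = 50.0% → the hybrid format
(The skills-based format wins every industry group but the hybrid format wins overall — the skills-based format's applications skew toward the low-rate retail group.)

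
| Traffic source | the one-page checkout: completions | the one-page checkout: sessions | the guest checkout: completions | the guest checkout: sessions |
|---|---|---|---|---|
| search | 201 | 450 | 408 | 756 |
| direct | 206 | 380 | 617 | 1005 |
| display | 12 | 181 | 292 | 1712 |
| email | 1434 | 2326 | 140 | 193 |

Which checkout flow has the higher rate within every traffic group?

the guest checkout

Search: the one-page checkout 201/450 = 44.7%, the guest checkout 408/756 = 54.0% → the guest checkout
Direct: the one-page checkout 206/380 = 54.2%, the guest checkout 617/1005 = 61.4% → the guest checkout
Display: the one-page checkout 12/181 = 6.6%, the guest checkout 292/1712 = 17.1% → the guest checkout
Email: the one-page checkout 1434/2326 = 61.7%, the guest checkout 140/193 = 72.5% → the guest checkout
The guest checkout has the higher rate in all 4 groups.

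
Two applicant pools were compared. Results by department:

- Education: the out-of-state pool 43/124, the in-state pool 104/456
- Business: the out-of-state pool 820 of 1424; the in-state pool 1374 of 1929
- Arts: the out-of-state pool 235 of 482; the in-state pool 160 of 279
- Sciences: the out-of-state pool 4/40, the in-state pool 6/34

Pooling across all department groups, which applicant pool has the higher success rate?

the in-state pool

Education: the out-of-state pool 43/124 = 34.7%, the in-state pool 104/456 = 22.8% → the out-of-state pool
Business: the out-of-state pool 820/1424 = 57.6%, the in-state pool 1374/1929 = 71.2% → the in-state pool
Arts: the out-of-state pool 235/482 = 48.8%, the in-state pool 160/279 = 57.3% → the in-state pool
Sciences: the out-of-state pool 4/40 = 10.0%, the in-state pool 6/34 = 17.6% → the in-state pool
Overall: the out-of-state pool 1102/2070 = 53.2%, the in-state pool 1644/2698 = 60.9% → the in-state pool
(Neither sweeps every department group, but the in-state pool has the higher pooled rate.)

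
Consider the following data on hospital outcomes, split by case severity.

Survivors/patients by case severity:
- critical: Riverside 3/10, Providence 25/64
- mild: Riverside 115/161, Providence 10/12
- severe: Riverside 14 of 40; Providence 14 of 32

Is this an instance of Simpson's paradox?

Yes

Critical: Riverside 3/10 = 30.0%, Providence 25/64 = 39.1% → Providence
Mild: Riverside 115/161 = 71.4%, Providence 10/12 = 83.3% → Providence
Severe: Riverside 14/40 = 35.0%, Providence 14/32 = 43.8% → Providence
Overall: Riverside 132/211 = 62.6%, Providence 49/108 = 45.4% → Riverside
Providence wins each case group but Riverside wins overall — the comparison reverses. Providence's patients skew toward critical, which has a lower base rate.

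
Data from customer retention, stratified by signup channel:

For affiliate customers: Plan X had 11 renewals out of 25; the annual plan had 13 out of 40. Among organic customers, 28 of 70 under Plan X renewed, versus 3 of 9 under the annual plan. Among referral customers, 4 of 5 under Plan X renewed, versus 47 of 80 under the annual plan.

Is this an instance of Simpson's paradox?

Affiliate: Plan X 11/25 = 44.0%, the annual plan 13/40 = 32.5% → Plan X
Organic: Plan X 28/70 = 40.0%, the annual plan 3/9 = 33.3% → Plan X
Referral: Plan X 4/5 = 80.0%, the annual plan 47/80 = 58.8% → Plan X
Overall: Plan X 43/100 = 43.0%, the annual plan 63/129 = 48.8% → the annual plan
Plan X wins each signup group but the annual plan wins overall — the comparison reverses. Plan X's customers skew toward organic, which has a lower base rate.

Yes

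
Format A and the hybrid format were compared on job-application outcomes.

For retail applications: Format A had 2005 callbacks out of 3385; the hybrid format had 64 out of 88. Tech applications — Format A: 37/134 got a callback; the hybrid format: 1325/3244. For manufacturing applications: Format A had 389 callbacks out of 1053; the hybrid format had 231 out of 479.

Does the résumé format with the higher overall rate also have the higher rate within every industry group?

No

Retail: Format A 2005/3385 = 59.2%, the hybrid format 64/88 = 72.7% → the hybrid format
Tech: Format A 37/134 = 27.6%, the hybrid format 1325/3244 = 40.8% → the hybrid format
Manufacturing: Format A 389/1053 = 36.9%, the hybrid format 231/479 = 48.2% → the hybrid format
Overall: Format A 2431/4572 = 53.2%, the hybrid format 1620/3811 = 42.5% → Format A
The hybrid format wins each industry group but Format A wins overall — the comparison reverses. The hybrid format's applications skew toward tech, which has a lower base rate.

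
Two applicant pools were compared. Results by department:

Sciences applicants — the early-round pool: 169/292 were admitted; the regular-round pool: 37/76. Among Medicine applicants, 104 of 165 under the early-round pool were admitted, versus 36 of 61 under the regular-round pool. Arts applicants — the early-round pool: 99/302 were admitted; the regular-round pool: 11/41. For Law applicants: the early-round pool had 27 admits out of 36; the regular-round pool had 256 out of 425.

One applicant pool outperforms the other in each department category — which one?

Sciences: the early-round pool 169/292 = 57.9%, the regular-round pool 37/76 = 48.7% → the early-round pool
Medicine: the early-round pool 104/165 = 63.0%, the regular-round pool 36/61 = 59.0% → the early-round pool
Arts: the early-round pool 99/302 = 32.8%, the regular-round pool 11/41 = 26.8% → the early-round pool
Law: the early-round pool 27/36 = 75.0%, the regular-round pool 256/425 = 60.2% → the early-round pool
The early-round pool has the higher rate in all 4 groups.

the early-round pool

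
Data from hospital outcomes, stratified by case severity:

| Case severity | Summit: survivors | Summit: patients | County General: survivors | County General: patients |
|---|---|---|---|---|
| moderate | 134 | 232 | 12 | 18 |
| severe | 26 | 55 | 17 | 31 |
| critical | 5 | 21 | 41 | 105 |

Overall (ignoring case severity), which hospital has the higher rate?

Moderate: Summit 134/232 = 57.8%, County General 12/18 = 66.7% → County General
Severe: Summit 26/55 = 47.3%, County General 17/31 = 54.8% → County General
Critical: Summit 5/21 = 23.8%, County General 41/105 = 39.0% → County General
Overall: Summit 165/308 = 53.6%, County General 70/154 = 45.5% → Summit
(County General wins every case group but Summit wins overall — County General's patients skew toward the low-rate critical group.)

Summit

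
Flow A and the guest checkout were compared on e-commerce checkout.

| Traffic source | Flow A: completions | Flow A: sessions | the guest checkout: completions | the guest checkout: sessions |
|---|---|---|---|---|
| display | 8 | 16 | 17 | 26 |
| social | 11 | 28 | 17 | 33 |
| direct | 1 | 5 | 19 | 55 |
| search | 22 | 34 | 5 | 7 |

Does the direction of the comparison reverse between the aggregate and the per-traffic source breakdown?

Display: Flow A 8/16 = 50.0%, the guest checkout 17/26 = 65.4% → the guest checkout
Social: Flow A 11/28 = 39.3%, the guest checkout 17/33 = 51.5% → the guest checkout
Direct: Flow A 1/5 = 20.0%, the guest checkout 19/55 = 34.5% → the guest checkout
Search: Flow A 22/34 = 64.7%, the guest checkout 5/7 = 71.4% → the guest checkout
Overall: Flow A 42/83 = 50.6%, the guest checkout 58/121 = 47.9% → Flow A
The guest checkout wins each traffic group but Flow A wins overall — the comparison reverses. The guest checkout's sessions skew toward direct, which has a lower base rate.

Yes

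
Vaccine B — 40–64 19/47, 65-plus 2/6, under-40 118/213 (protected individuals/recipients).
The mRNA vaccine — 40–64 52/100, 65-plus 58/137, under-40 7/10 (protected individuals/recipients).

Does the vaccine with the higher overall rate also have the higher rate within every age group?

40–64: Vaccine B 19/47 = 40.4%, the mRNA vaccine 52/100 = 52.0% → the mRNA vaccine
65-plus: Vaccine B 2/6 = 33.3%, the mRNA vaccine 58/137 = 42.3% → the mRNA vaccine
Under-40: Vaccine B 118/213 = 55.4%, the mRNA vaccine 7/10 = 70.0% → the mRNA vaccine
Overall: Vaccine B 139/266 = 52.3%, the mRNA vaccine 117/247 = 47.4% → Vaccine B
The mRNA vaccine wins each age group but Vaccine B wins overall — the comparison reverses. The mRNA vaccine's recipients skew toward 65-plus, which has a lower base rate.

No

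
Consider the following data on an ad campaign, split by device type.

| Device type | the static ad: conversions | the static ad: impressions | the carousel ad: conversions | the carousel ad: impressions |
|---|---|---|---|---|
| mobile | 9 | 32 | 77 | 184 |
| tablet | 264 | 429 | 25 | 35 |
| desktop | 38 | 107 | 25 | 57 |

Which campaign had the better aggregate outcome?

the static ad

Mobile: the static ad 9/32 = 28.1%, the carousel ad 77/184 = 41.8% → the carousel ad
Tablet: the static ad 264/429 = 61.5%, the carousel ad 25/35 = 71.4% → the carousel ad
Desktop: the static ad 38/107 = 35.5%, the carousel ad 25/57 = 43.9% → the carousel ad
Overall: the static ad 311/568 = 54.8%, the carousel ad 127/276 = 46.0% → the static ad
(The carousel ad wins every device group but the static ad wins overall — the carousel ad's impressions skew toward the low-rate mobile group.)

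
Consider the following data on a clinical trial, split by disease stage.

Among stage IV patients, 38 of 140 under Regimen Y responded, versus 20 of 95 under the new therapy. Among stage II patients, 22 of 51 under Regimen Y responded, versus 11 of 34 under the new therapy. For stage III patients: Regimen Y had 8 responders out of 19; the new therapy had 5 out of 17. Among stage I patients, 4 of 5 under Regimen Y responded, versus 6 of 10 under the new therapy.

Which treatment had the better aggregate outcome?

Regimen Y

Stage IV: Regimen Y 38/140 = 27.1%, the new therapy 20/95 = 21.1% → Regimen Y
Stage II: Regimen Y 22/51 = 43.1%, the new therapy 11/34 = 32.4% → Regimen Y
Stage III: Regimen Y 8/19 = 42.1%, the new therapy 5/17 = 29.4% → Regimen Y
Stage I: Regimen Y 4/5 = 80.0%, the new therapy 6/10 = 60.0% → Regimen Y
Overall: Regimen Y 72/215 = 33.5%, the new therapy 42/156 = 26.9% → Regimen Y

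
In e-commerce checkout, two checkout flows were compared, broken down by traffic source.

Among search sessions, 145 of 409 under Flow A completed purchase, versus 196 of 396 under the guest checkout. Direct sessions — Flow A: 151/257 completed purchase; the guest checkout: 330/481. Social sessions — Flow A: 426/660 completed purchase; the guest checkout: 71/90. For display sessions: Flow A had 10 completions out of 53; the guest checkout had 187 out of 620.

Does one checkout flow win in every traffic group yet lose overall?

Yes

Search: Flow A 145/409 = 35.5%, the guest checkout 196/396 = 49.5% → the guest checkout
Direct: Flow A 151/257 = 58.8%, the guest checkout 330/481 = 68.6% → the guest checkout
Social: Flow A 426/660 = 64.5%, the guest checkout 71/90 = 78.9% → the guest checkout
Display: Flow A 10/53 = 18.9%, the guest checkout 187/620 = 30.2% → the guest checkout
Overall: Flow A 732/1379 = 53.1%, the guest checkout 784/1587 = 49.4% → Flow A
The guest checkout wins each traffic group but Flow A wins overall — the comparison reverses. The guest checkout's sessions skew toward display, which has a lower base rate.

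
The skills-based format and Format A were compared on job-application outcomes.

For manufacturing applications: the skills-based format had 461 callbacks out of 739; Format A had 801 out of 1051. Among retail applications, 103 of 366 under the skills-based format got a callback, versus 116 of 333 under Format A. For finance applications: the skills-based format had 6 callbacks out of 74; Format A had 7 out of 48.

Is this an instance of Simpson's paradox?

No

Manufacturing: the skills-based format 461/739 = 62.4%, Format A 801/1051 = 76.2% → Format A
Retail: the skills-based format 103/366 = 28.1%, Format A 116/333 = 34.8% → Format A
Finance: the skills-based format 6/74 = 8.1%, Format A 7/48 = 14.6% → Format A
Overall: the skills-based format 570/1179 = 48.3%, Format A 924/1432 = 64.5% → Format A
Format A wins overall and in every industry group — no reversal.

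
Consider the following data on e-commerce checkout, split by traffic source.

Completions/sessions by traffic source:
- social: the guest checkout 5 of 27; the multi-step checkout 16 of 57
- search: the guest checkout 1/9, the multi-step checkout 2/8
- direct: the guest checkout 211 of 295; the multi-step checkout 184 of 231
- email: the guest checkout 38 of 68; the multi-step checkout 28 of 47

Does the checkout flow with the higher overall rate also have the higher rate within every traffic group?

Yes

Social: the guest checkout 5/27 = 18.5%, the multi-step checkout 16/57 = 28.1% → the multi-step checkout
Search: the guest checkout 1/9 = 11.1%, the multi-step checkout 2/8 = 25.0% → the multi-step checkout
Direct: the guest checkout 211/295 = 71.5%, the multi-step checkout 184/231 = 79.7% → the multi-step checkout
Email: the guest checkout 38/68 = 55.9%, the multi-step checkout 28/47 = 59.6% → the multi-step checkout
Overall: the guest checkout 255/399 = 63.9%, the multi-step checkout 230/343 = 67.1% → the multi-step checkout
The multi-step checkout wins overall and in every traffic group — no reversal.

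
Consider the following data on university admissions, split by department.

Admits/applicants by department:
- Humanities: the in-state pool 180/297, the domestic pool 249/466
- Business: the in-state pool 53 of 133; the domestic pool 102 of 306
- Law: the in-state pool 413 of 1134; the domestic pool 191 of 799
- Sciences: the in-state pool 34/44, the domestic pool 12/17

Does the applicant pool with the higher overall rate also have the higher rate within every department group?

Humanities: the in-state pool 180/297 = 60.6%, the domestic pool 249/466 = 53.4% → the in-state pool
Business: the in-state pool 53/133 = 39.8%, the domestic pool 102/306 = 33.3% → the in-state pool
Law: the in-state pool 413/1134 = 36.4%, the domestic pool 191/799 = 23.9% → the in-state pool
Sciences: the in-state pool 34/44 = 77.3%, the domestic pool 12/17 = 70.6% → the in-state pool
Overall: the in-state pool 680/1608 = 42.3%, the domestic pool 554/1588 = 34.9% → the in-state pool
The in-state pool wins overall and in every department group — no reversal.

Yes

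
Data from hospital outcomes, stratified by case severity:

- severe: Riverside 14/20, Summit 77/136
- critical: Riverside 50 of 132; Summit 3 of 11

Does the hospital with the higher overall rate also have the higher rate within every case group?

No

Severe: Riverside 14/20 = 70.0%, Summit 77/136 = 56.6% → Riverside
Critical: Riverside 50/132 = 37.9%, Summit 3/11 = 27.3% → Riverside
Overall: Riverside 64/152 = 42.1%, Summit 80/147 = 54.4% → Summit
Riverside wins each case group but Summit wins overall — the comparison reverses. Riverside's patients skew toward critical, which has a lower base rate.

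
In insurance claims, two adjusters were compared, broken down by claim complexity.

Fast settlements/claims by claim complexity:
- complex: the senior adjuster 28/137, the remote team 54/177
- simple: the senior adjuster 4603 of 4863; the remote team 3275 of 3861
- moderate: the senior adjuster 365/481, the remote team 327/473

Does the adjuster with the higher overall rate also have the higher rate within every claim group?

Complex: the senior adjuster 28/137 = 20.4%, the remote team 54/177 = 30.5% → the remote team
Simple: the senior adjuster 4603/4863 = 94.7%, the remote team 3275/3861 = 84.8% → the senior adjuster
Moderate: the senior adjuster 365/481 = 75.9%, the remote team 327/473 = 69.1% → the senior adjuster
Overall: the senior adjuster 4996/5481 = 91.2%, the remote team 3656/4511 = 81.0% → the senior adjuster
Neither sweeps: the senior adjuster wins 2 of 3 groups, the remote team wins 1. The senior adjuster wins overall but not every group — no Simpson reversal.

No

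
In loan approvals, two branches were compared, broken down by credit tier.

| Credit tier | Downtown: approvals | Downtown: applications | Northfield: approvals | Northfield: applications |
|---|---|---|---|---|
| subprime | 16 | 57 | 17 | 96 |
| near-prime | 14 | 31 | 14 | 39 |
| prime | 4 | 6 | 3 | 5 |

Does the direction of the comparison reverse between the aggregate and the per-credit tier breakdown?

Subprime: Downtown 16/57 = 28.1%, Northfield 17/96 = 17.7% → Downtown
Near-prime: Downtown 14/31 = 45.2%, Northfield 14/39 = 35.9% → Downtown
Prime: Downtown 4/6 = 66.7%, Northfield 3/5 = 60.0% → Downtown
Overall: Downtown 34/94 = 36.2%, Northfield 34/140 = 24.3% → Downtown
Downtown wins overall and in every credit group — no reversal.

No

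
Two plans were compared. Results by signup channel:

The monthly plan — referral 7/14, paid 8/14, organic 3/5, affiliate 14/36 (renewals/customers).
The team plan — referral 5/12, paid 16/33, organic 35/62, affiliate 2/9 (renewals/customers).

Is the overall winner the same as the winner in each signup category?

No

Referral: the monthly plan 7/14 = 50.0%, the team plan 5/12 = 41.7% → the monthly plan
Paid: the monthly plan 8/14 = 57.1%, the team plan 16/33 = 48.5% → the monthly plan
Organic: the monthly plan 3/5 = 60.0%, the team plan 35/62 = 56.5% → the monthly plan
Affiliate: the monthly plan 14/36 = 38.9%, the team plan 2/9 = 22.2% → the monthly plan
Overall: the monthly plan 32/69 = 46.4%, the team plan 58/116 = 50.0% → the team plan
The monthly plan wins each signup group but the team plan wins overall — the comparison reverses. The monthly plan's customers skew toward affiliate, which has a lower base rate.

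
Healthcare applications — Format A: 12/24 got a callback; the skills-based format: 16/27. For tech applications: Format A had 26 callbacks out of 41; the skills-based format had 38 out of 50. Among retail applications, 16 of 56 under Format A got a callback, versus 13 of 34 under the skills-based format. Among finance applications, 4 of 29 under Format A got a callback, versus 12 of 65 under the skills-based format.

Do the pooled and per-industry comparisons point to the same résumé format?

Healthcare: Format A 12/24 = 50.0%, the skills-based format 16/27 = 59.3% → the skills-based format
Tech: Format A 26/41 = 63.4%, the skills-based format 38/50 = 76.0% → the skills-based format
Retail: Format A 16/56 = 28.6%, the skills-based format 13/34 = 38.2% → the skills-based format
Finance: Format A 4/29 = 13.8%, the skills-based format 12/65 = 18.5% → the skills-based format
Overall: Format A 58/150 = 38.7%, the skills-based format 79/176 = 44.9% → the skills-based format
The skills-based format wins overall and in every industry group — no reversal.

Yes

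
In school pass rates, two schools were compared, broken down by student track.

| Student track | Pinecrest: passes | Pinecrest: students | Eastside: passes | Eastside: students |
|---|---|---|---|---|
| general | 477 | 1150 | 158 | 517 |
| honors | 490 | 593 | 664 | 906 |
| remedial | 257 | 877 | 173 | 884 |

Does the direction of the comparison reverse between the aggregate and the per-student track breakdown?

No

General: Pinecrest 477/1150 = 41.5%, Eastside 158/517 = 30.6% → Pinecrest
Honors: Pinecrest 490/593 = 82.6%, Eastside 664/906 = 73.3% → Pinecrest
Remedial: Pinecrest 257/877 = 29.3%, Eastside 173/884 = 19.6% → Pinecrest
Overall: Pinecrest 1224/2620 = 46.7%, Eastside 995/2307 = 43.1% → Pinecrest
Pinecrest wins overall and in every student group — no reversal.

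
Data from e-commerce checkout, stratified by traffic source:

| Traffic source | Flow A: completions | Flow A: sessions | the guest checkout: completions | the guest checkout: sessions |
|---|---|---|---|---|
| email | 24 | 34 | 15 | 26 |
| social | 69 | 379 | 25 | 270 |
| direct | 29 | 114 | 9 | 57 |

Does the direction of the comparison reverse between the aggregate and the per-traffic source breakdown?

Email: Flow A 24/34 = 70.6%, the guest checkout 15/26 = 57.7% → Flow A
Social: Flow A 69/379 = 18.2%, the guest checkout 25/270 = 9.3% → Flow A
Direct: Flow A 29/114 = 25.4%, the guest checkout 9/57 = 15.8% → Flow A
Overall: Flow A 122/527 = 23.1%, the guest checkout 49/353 = 13.9% → Flow A
Flow A wins overall and in every traffic group — no reversal.

No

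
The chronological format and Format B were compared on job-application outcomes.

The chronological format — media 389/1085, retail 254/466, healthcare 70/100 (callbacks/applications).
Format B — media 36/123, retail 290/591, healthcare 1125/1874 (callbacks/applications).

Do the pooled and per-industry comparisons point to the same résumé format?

Media: the chronological format 389/1085 = 35.9%, Format B 36/123 = 29.3% → the chronological format
Retail: the chronological format 254/466 = 54.5%, Format B 290/591 = 49.1% → the chronological format
Healthcare: the chronological format 70/100 = 70.0%, Format B 1125/1874 = 60.0% → the chronological format
Overall: the chronological format 713/1651 = 43.2%, Format B 1451/2588 = 56.1% → Format B
The chronological format wins each industry group but Format B wins overall — the comparison reverses. The chronological format's applications skew toward media, which has a lower base rate.

No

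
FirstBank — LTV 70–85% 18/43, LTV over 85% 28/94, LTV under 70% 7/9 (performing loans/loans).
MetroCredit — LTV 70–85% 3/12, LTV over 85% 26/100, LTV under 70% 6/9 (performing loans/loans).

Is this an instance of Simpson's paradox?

No

LTV 70–85%: FirstBank 18/43 = 41.9%, MetroCredit 3/12 = 25.0% → FirstBank
LTV over 85%: FirstBank 28/94 = 29.8%, MetroCredit 26/100 = 26.0% → FirstBank
LTV under 70%: FirstBank 7/9 = 77.8%, MetroCredit 6/9 = 66.7% → FirstBank
Overall: FirstBank 53/146 = 36.3%, MetroCredit 35/121 = 28.9% → FirstBank
FirstBank wins overall and in every loan-to-value group — no reversal.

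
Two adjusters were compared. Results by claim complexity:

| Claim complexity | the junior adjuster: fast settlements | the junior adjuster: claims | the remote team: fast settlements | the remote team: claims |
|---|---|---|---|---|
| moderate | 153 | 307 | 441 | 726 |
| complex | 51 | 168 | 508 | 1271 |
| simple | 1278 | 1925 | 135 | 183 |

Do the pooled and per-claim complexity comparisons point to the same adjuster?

Moderate: the junior adjuster 153/307 = 49.8%, the remote team 441/726 = 60.7% → the remote team
Complex: the junior adjuster 51/168 = 30.4%, the remote team 508/1271 = 40.0% → the remote team
Simple: the junior adjuster 1278/1925 = 66.4%, the remote team 135/183 = 73.8% → the remote team
Overall: the junior adjuster 1482/2400 = 61.8%, the remote team 1084/2180 = 49.7% → the junior adjuster
The remote team wins each claim group but the junior adjuster wins overall — the comparison reverses. The remote team's claims skew toward complex, which has a lower base rate.

No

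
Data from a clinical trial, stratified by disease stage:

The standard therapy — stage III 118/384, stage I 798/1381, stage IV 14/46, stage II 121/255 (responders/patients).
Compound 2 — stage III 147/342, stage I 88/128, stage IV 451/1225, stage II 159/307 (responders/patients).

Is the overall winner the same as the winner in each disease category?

Stage III: the standard therapy 118/384 = 30.7%, Compound 2 147/342 = 43.0% → Compound 2
Stage I: the standard therapy 798/1381 = 57.8%, Compound 2 88/128 = 68.8% → Compound 2
Stage IV: the standard therapy 14/46 = 30.4%, Compound 2 451/1225 = 36.8% → Compound 2
Stage II: the standard therapy 121/255 = 47.5%, Compound 2 159/307 = 51.8% → Compound 2
Overall: the standard therapy 1051/2066 = 50.9%, Compound 2 845/2002 = 42.2% → the standard therapy
Compound 2 wins each disease group but the standard therapy wins overall — the comparison reverses. Compound 2's patients skew toward stage IV, which has a lower base rate.

No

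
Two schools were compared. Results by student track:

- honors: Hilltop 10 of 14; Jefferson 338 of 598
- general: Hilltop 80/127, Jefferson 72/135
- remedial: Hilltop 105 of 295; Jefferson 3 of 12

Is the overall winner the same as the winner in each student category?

No

Honors: Hilltop 10/14 = 71.4%, Jefferson 338/598 = 56.5% → Hilltop
General: Hilltop 80/127 = 63.0%, Jefferson 72/135 = 53.3% → Hilltop
Remedial: Hilltop 105/295 = 35.6%, Jefferson 3/12 = 25.0% → Hilltop
Overall: Hilltop 195/436 = 44.7%, Jefferson 413/745 = 55.4% → Jefferson
Hilltop wins each student group but Jefferson wins overall — the comparison reverses. Hilltop's students skew toward remedial, which has a lower base rate.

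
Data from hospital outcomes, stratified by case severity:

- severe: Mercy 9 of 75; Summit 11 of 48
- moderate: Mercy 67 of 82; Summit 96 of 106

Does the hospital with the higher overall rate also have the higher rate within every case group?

Yes

Severe: Mercy 9/75 = 12.0%, Summit 11/48 = 22.9% → Summit
Moderate: Mercy 67/82 = 81.7%, Summit 96/106 = 90.6% → Summit
Overall: Mercy 76/157 = 48.4%, Summit 107/154 = 69.5% → Summit
Summit wins overall and in every case group — no reversal.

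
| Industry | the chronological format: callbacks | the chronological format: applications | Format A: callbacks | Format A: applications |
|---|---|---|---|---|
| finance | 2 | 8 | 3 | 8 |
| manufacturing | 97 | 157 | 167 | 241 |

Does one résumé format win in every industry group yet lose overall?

Finance: the chronological format 2/8 = 25.0%, Format A 3/8 = 37.5% → Format A
Manufacturing: the chronological format 97/157 = 61.8%, Format A 167/241 = 69.3% → Format A
Overall: the chronological format 99/165 = 60.0%, Format A 170/249 = 68.3% → Format A
Format A wins overall and in every industry group — no reversal.

No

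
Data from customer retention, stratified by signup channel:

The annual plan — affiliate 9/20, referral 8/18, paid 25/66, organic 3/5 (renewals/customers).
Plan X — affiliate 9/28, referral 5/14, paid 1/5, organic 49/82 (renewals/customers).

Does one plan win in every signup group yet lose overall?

Yes

Affiliate: the annual plan 9/20 = 45.0%, Plan X 9/28 = 32.1% → the annual plan
Referral: the annual plan 8/18 = 44.4%, Plan X 5/14 = 35.7% → the annual plan
Paid: the annual plan 25/66 = 37.9%, Plan X 1/5 = 20.0% → the annual plan
Organic: the annual plan 3/5 = 60.0%, Plan X 49/82 = 59.8% → the annual plan
Overall: the annual plan 45/109 = 41.3%, Plan X 64/129 = 49.6% → Plan X
The annual plan wins each signup group but Plan X wins overall — the comparison reverses. The annual plan's customers skew toward paid, which has a lower base rate.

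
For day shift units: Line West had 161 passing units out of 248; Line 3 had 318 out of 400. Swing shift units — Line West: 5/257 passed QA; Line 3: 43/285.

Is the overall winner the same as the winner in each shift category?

Yes

Day shift: Line West 161/248 = 64.9%, Line 3 318/400 = 79.5% → Line 3
Swing shift: Line West 5/257 = 1.9%, Line 3 43/285 = 15.1% → Line 3
Overall: Line West 166/505 = 32.9%, Line 3 361/685 = 52.7% → Line 3
Line 3 wins overall and in every shift group — no reversal.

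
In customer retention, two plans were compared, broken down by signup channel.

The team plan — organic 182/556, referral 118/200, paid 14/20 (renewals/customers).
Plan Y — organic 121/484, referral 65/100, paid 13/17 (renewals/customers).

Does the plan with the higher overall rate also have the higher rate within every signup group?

No

Organic: the team plan 182/556 = 32.7%, Plan Y 121/484 = 25.0% → the team plan
Referral: the team plan 118/200 = 59.0%, Plan Y 65/100 = 65.0% → Plan Y
Paid: the team plan 14/20 = 70.0%, Plan Y 13/17 = 76.5% → Plan Y
Overall: the team plan 314/776 = 40.5%, Plan Y 199/601 = 33.1% → the team plan
Neither sweeps: the team plan wins 1 of 3 groups, Plan Y wins 2. The team plan wins overall but not every group — no Simpson reversal.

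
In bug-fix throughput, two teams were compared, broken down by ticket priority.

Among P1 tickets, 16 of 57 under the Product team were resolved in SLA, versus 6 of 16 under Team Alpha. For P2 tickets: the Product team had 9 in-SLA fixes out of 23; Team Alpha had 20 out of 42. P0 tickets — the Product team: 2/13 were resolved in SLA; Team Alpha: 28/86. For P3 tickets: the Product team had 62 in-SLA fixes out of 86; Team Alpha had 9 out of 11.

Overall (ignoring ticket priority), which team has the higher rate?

the Product team

P1: the Product team 16/57 = 28.1%, Team Alpha 6/16 = 37.5% → Team Alpha
P2: the Product team 9/23 = 39.1%, Team Alpha 20/42 = 47.6% → Team Alpha
P0: the Product team 2/13 = 15.4%, Team Alpha 28/86 = 32.6% → Team Alpha
P3: the Product team 62/86 = 72.1%, Team Alpha 9/11 = 81.8% → Team Alpha
Overall: the Product team 89/179 = 49.7%, Team Alpha 63/155 = 40.6% → the Product team
(Team Alpha wins every ticket group but the Product team wins overall — Team Alpha's tickets skew toward the low-rate P0 group.)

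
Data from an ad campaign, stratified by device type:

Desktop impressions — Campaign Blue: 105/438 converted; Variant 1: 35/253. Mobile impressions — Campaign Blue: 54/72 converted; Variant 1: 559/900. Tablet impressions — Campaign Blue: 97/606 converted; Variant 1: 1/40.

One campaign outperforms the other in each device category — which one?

Desktop: Campaign Blue 105/438 = 24.0%, Variant 1 35/253 = 13.8% → Campaign Blue
Mobile: Campaign Blue 54/72 = 75.0%, Variant 1 559/900 = 62.1% → Campaign Blue
Tablet: Campaign Blue 97/606 = 16.0%, Variant 1 1/40 = 2.5% → Campaign Blue
Campaign Blue has the higher rate in all 3 groups.

Campaign Blue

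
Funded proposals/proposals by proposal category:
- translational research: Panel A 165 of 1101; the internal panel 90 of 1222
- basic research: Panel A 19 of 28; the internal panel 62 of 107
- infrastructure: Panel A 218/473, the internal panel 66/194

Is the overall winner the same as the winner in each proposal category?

Translational research: Panel A 165/1101 = 15.0%, the internal panel 90/1222 = 7.4% → Panel A
Basic research: Panel A 19/28 = 67.9%, the internal panel 62/107 = 57.9% → Panel A
Infrastructure: Panel A 218/473 = 46.1%, the internal panel 66/194 = 34.0% → Panel A
Overall: Panel A 402/1602 = 25.1%, the internal panel 218/1523 = 14.3% → Panel A
Panel A wins overall and in every proposal group — no reversal.

Yes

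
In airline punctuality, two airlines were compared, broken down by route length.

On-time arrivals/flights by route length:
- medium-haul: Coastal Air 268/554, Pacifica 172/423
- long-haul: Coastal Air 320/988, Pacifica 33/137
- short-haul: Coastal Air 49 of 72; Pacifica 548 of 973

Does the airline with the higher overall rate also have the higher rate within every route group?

Medium-haul: Coastal Air 268/554 = 48.4%, Pacifica 172/423 = 40.7% → Coastal Air
Long-haul: Coastal Air 320/988 = 32.4%, Pacifica 33/137 = 24.1% → Coastal Air
Short-haul: Coastal Air 49/72 = 68.1%, Pacifica 548/973 = 56.3% → Coastal Air
Overall: Coastal Air 637/1614 = 39.5%, Pacifica 753/1533 = 49.1% → Pacifica
Coastal Air wins each route group but Pacifica wins overall — the comparison reverses. Coastal Air's flights skew toward long-haul, which has a lower base rate.

No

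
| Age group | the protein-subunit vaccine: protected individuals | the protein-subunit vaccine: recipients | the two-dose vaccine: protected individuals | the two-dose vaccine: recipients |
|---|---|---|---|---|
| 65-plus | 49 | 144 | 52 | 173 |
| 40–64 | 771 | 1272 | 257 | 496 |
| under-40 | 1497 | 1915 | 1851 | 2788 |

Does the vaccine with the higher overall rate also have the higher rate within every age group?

65-plus: the protein-subunit vaccine 49/144 = 34.0%, the two-dose vaccine 52/173 = 30.1% → the protein-subunit vaccine
40–64: the protein-subunit vaccine 771/1272 = 60.6%, the two-dose vaccine 257/496 = 51.8% → the protein-subunit vaccine
Under-40: the protein-subunit vaccine 1497/1915 = 78.2%, the two-dose vaccine 1851/2788 = 66.4% → the protein-subunit vaccine
Overall: the protein-subunit vaccine 2317/3331 = 69.6%, the two-dose vaccine 2160/3457 = 62.5% → the protein-subunit vaccine
The protein-subunit vaccine wins overall and in every age group — no reversal.

Yes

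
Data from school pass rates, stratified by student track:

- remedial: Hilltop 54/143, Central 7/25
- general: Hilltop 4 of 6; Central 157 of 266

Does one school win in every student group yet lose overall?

Remedial: Hilltop 54/143 = 37.8%, Central 7/25 = 28.0% → Hilltop
General: Hilltop 4/6 = 66.7%, Central 157/266 = 59.0% → Hilltop
Overall: Hilltop 58/149 = 38.9%, Central 164/291 = 56.4% → Central
Hilltop wins each student group but Central wins overall — the comparison reverses. Hilltop's students skew toward remedial, which has a lower base rate.

Yes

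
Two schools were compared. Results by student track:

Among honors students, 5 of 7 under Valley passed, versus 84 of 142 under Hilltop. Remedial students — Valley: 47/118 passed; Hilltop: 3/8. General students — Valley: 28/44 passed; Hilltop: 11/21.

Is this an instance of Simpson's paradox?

Yes

Honors: Valley 5/7 = 71.4%, Hilltop 84/142 = 59.2% → Valley
Remedial: Valley 47/118 = 39.8%, Hilltop 3/8 = 37.5% → Valley
General: Valley 28/44 = 63.6%, Hilltop 11/21 = 52.4% → Valley
Overall: Valley 80/169 = 47.3%, Hilltop 98/171 = 57.3% → Hilltop
Valley wins each student group but Hilltop wins overall — the comparison reverses. Valley's students skew toward remedial, which has a lower base rate.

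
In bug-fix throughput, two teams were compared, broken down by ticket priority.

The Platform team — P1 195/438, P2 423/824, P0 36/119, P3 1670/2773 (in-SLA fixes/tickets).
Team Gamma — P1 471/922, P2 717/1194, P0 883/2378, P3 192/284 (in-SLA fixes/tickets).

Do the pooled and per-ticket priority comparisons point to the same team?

P1: the Platform team 195/438 = 44.5%, Team Gamma 471/922 = 51.1% → Team Gamma
P2: the Platform team 423/824 = 51.3%, Team Gamma 717/1194 = 60.1% → Team Gamma
P0: the Platform team 36/119 = 30.3%, Team Gamma 883/2378 = 37.1% → Team Gamma
P3: the Platform team 1670/2773 = 60.2%, Team Gamma 192/284 = 67.6% → Team Gamma
Overall: the Platform team 2324/4154 = 55.9%, Team Gamma 2263/4778 = 47.4% → the Platform team
Team Gamma wins each ticket group but the Platform team wins overall — the comparison reverses. Team Gamma's tickets skew toward P0, which has a lower base rate.

No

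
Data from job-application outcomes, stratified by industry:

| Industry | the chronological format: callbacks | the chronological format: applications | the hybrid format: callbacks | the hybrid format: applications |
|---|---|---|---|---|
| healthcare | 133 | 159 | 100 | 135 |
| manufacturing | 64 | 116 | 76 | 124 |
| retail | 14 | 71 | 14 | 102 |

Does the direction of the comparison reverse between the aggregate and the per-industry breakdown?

No

Healthcare: the chronological format 133/159 = 83.6%, the hybrid format 100/135 = 74.1% → the chronological format
Manufacturing: the chronological format 64/116 = 55.2%, the hybrid format 76/124 = 61.3% → the hybrid format
Retail: the chronological format 14/71 = 19.7%, the hybrid format 14/102 = 13.7% → the chronological format
Overall: the chronological format 211/346 = 61.0%, the hybrid format 190/361 = 52.6% → the chronological format
Neither sweeps: the chronological format wins 2 of 3 groups, the hybrid format wins 1. The chronological format wins overall but not every group — no Simpson reversal.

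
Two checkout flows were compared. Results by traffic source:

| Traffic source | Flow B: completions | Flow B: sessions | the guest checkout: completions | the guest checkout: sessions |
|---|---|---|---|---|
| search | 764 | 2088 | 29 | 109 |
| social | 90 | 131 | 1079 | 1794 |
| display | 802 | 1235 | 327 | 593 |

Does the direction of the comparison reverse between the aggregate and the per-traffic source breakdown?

Search: Flow B 764/2088 = 36.6%, the guest checkout 29/109 = 26.6% → Flow B
Social: Flow B 90/131 = 68.7%, the guest checkout 1079/1794 = 60.1% → Flow B
Display: Flow B 802/1235 = 64.9%, the guest checkout 327/593 = 55.1% → Flow B
Overall: Flow B 1656/3454 = 47.9%, the guest checkout 1435/2496 = 57.5% → the guest checkout
Flow B wins each traffic group but the guest checkout wins overall — the comparison reverses. Flow B's sessions skew toward search, which has a lower base rate.

Yes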